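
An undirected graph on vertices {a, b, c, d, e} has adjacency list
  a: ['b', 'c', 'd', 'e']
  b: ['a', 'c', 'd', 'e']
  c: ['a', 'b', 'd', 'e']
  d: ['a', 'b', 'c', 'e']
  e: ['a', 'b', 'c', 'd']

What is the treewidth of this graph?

4

A width-4 tree decomposition is:
Bags: B1 = {a, b, c, d, e}
Tree: (single bag)
A single bag containing all 5 vertices is trivially a valid decomposition of width 4. On the other hand G contains the 5-clique {a, b, c, d, e}. A clique must lie in a single bag of any decomposition, so no decomposition can have width below 4. Hence tw(G) = 4 exactly.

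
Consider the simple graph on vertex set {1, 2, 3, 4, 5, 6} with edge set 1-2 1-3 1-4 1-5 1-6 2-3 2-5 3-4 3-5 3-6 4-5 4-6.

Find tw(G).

3

A width-3 tree decomposition is:
Bags: B1 = {1, 3, 4, 5}  B2 = {1, 3, 4, 6}  B3 = {1, 2, 3, 5}
Tree: B1–B2, B1–B3
Each bag holds 4 vertices, so the decomposition has width 3, which upper-bounds the treewidth. On the other hand G contains the 4-clique {1, 2, 3, 5}. A clique must lie in a single bag of any decomposition, so no decomposition can have width below 3. The upper and lower bounds meet at 3, so that is the treewidth.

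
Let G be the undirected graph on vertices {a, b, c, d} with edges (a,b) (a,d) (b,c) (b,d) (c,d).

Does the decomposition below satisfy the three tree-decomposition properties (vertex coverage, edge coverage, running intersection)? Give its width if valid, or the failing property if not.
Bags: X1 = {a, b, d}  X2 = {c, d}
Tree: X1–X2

A tree decomposition must satisfy three properties: every vertex lies in some bag; for every edge, both endpoints lie together in some bag; and for every vertex, the bags containing it form a connected subtree. Here edge (b,c) lies in no bag, so the decomposition is invalid.

No — edge (b,c) lies in no bag.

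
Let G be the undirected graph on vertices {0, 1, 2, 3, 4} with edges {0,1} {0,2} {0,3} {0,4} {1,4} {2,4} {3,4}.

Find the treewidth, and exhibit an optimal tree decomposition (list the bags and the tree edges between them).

Treewidth 2.
One optimal decomposition is:
Bags: B1 = {0, 1, 4}  B2 = {0, 3, 4}  B3 = {0, 2, 4}
Tree: B1–B2, B2–B3

Every bag has size at most 3, so the width is 3 − 1 = 2 and tw(G) ≤ 2. For the lower bound, the 3 vertices {0, 1, 4} are pairwise adjacent, and any tree decomposition puts a clique entirely inside one bag — forcing width ≥ 2. Combining the bounds, tw(G) = 2.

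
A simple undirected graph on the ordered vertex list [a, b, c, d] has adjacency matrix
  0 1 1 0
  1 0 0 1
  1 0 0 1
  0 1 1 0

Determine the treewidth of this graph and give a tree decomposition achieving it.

Treewidth 2.
One optimal decomposition is:
Bags: B1 = {a, b, d}  B2 = {a, c, d}
Tree: B1–B2

Every bag has size at most 3, so the width is 3 − 1 = 2 and tw(G) ≤ 2. For the lower bound, G contains the cycle d–b–a–c–d, so G is not a forest; only forests have treewidth ≤ 1, hence tw(G) ≥ 2. Combining the bounds, tw(G) = 2.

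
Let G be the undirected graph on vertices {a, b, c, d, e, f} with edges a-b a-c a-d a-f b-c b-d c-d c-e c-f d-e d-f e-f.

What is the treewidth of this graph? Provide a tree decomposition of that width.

Each bag holds 4 vertices, so the decomposition has width 3, which upper-bounds the treewidth. Conversely, {c, d, e, f} is a clique of size 4, and the vertices of any clique must share a bag in every tree decomposition; so some bag has ≥ 4 vertices and tw(G) ≥ 3. Combining the bounds, tw(G) = 3.

Treewidth 3.
Bags: B1 = {c, d, e, f}  B2 = {a, c, d, f}  B3 = {a, b, c, d}
Tree: B1–B2, B2–B3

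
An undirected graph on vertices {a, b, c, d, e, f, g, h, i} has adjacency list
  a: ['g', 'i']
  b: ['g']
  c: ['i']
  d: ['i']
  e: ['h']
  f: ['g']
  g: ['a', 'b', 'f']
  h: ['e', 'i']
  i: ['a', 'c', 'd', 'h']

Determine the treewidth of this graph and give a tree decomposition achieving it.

Every bag has size at most 2, so the width is 2 − 1 = 1 and tw(G) ≤ 1. Since G has at least one edge (e.g. g–a), it is not an edgeless graph, so tw(G) ≥ 1. Combining the bounds, tw(G) = 1.

Treewidth 1.
One optimal decomposition is:
Bags: B1 = {a, g}  B2 = {a, i}  B3 = {b, g}  B4 = {h, i}  B5 = {e, h}  B6 = {f, g}  B7 = {c, i}  B8 = {d, i}
Tree: B1–B2, B1–B3, B2–B4, B4–B5, B1–B6, B2–B7, B4–B8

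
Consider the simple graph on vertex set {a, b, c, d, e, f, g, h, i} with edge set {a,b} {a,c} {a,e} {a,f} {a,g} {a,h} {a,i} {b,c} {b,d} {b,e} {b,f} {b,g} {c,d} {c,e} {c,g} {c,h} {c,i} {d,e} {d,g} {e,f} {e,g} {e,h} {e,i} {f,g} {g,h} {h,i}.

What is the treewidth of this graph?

A width-4 tree decomposition is:
Bags: B1 = {a, b, c, e, g}  B2 = {a, c, e, g, h}  B3 = {b, c, d, e, g}  B4 = {a, b, e, f, g}  B5 = {a, c, e, h, i}
Tree: B1–B2, B1–B3, B1–B4, B2–B5
Every bag has size at most 5, so the width is 5 − 1 = 4 and tw(G) ≤ 4. For the lower bound, the 5 vertices {a, c, e, g, h} are pairwise adjacent, and any tree decomposition puts a clique entirely inside one bag — forcing width ≥ 4. Hence tw(G) = 4 exactly.

4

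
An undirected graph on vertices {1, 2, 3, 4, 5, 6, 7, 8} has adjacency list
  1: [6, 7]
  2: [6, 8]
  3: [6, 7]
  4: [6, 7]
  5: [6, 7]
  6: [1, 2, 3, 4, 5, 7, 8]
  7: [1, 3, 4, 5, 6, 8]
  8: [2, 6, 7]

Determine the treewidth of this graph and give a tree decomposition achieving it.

Treewidth 2.
One such decomposition:
Bags: B1 = {6, 7, 8}  B2 = {2, 6, 8}  B3 = {5, 6, 7}  B4 = {1, 6, 7}  B5 = {3, 6, 7}  B6 = {4, 6, 7}
Tree: B1–B2, B1–B3, B1–B4, B4–B5, B3–B6

Each bag holds 3 vertices, so the decomposition has width 2, which upper-bounds the treewidth. Conversely, {2, 6, 8} is a clique of size 3, and the vertices of any clique must share a bag in every tree decomposition; so some bag has ≥ 3 vertices and tw(G) ≥ 2. The upper and lower bounds meet at 2, so that is the treewidth.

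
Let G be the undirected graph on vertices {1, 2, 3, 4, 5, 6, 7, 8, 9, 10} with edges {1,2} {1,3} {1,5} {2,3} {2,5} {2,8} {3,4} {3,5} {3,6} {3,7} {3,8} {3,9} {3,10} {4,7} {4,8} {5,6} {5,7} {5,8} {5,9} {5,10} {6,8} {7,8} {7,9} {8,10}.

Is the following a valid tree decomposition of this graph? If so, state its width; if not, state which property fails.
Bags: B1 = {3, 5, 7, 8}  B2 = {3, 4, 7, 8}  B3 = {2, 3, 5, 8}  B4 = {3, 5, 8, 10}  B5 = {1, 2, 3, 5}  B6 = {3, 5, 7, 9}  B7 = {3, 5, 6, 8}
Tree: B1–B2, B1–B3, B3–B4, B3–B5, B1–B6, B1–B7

Yes; width 3.

Checking the three conditions: (i) the bags cover all of {1, 2, 3, 4, 5, 6, 7, 8, 9, 10}; (ii) for each edge, some bag contains both endpoints; (iii) the bags containing any fixed vertex form a subtree. All hold, so the decomposition is valid with width 4 − 1 = 3.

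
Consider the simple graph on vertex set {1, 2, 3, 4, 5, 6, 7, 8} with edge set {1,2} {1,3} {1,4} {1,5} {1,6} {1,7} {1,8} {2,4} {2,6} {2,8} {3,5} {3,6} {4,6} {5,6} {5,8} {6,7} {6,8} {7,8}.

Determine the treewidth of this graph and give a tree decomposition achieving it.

Treewidth 3.
Bags: B1 = {1, 6, 7, 8}  B2 = {1, 5, 6, 8}  B3 = {1, 2, 6, 8}  B4 = {1, 3, 5, 6}  B5 = {1, 2, 4, 6}
Tree: B1–B2, B1–B3, B2–B4, B3–B5

Each bag holds 4 vertices, so the decomposition has width 3, which upper-bounds the treewidth. Conversely, {1, 2, 6, 8} is a clique of size 4, and the vertices of any clique must share a bag in every tree decomposition; so some bag has ≥ 4 vertices and tw(G) ≥ 3. Therefore the treewidth is 3.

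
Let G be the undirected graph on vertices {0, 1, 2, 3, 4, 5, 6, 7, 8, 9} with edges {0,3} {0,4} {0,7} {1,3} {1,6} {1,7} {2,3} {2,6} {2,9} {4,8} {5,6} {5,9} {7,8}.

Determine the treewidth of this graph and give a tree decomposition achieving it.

The largest bag has 3 vertices, giving width 2; this decomposition certifies tw(G) ≤ 2. The edges 9–5–6–2–9 form a cycle, so G is not a tree and its treewidth is at least 2. Therefore the treewidth is 2.

Treewidth 2.
Bags: B1 = {2, 5, 9}  B2 = {2, 5, 6}  B3 = {2, 3, 6}  B4 = {1, 3, 6}  B5 = {0, 1, 3}  B6 = {0, 1, 7}  B7 = {0, 4, 7}  B8 = {4, 7, 8}
Tree: B1–B2, B2–B3, B3–B4, B4–B5, B5–B6, B6–B7, B7–B8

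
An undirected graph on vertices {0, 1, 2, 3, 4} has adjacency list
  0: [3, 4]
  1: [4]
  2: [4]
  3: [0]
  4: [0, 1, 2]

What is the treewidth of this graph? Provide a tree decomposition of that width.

Treewidth 1.
Bags: B1 = {0, 4}  B2 = {2, 4}  B3 = {0, 3}  B4 = {1, 4}
Tree: B1–B2, B1–B3, B2–B4

The largest bag has 2 vertices, giving width 1; this decomposition certifies tw(G) ≤ 1. G has an edge, so its treewidth is at least 1. Combining the bounds, tw(G) = 1.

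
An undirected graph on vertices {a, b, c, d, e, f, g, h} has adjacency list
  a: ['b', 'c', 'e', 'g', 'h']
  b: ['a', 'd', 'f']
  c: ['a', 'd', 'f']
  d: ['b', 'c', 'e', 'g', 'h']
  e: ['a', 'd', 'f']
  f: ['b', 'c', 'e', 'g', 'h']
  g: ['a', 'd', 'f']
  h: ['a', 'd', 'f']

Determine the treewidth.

3

A width-3 tree decomposition is:
Bags: B1 = {a, c, d, f}  B2 = {a, d, f, h}  B3 = {a, d, e, f}  B4 = {a, d, f, g}  B5 = {a, b, d, f}
Tree: B1–B2, B2–B3, B3–B4, B4–B5
Every bag has size at most 4, so the width is 4 − 1 = 3 and tw(G) ≤ 3. For the lower bound: the 4 vertex sets {c,d}, {f,h}, {a}, {e} are disjoint, each induces a connected subgraph, and every pair is joined by at least one edge of G. Contracting each set to a single vertex therefore yields K_{4} as a minor, and since treewidth is minor-monotone, tw(G) ≥ tw(K_{4}) = 3. The upper and lower bounds meet at 3, so that is the treewidth.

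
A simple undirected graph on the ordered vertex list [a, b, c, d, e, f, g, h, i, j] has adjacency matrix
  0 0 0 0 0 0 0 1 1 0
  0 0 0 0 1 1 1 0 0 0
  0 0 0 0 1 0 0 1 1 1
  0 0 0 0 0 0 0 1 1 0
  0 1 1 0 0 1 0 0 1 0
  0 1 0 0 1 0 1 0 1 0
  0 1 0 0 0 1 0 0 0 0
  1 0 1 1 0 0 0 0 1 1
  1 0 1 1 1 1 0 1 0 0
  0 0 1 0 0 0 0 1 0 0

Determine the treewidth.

A width-2 tree decomposition is:
Bags: B1 = {c, e, i}  B2 = {c, h, i}  B3 = {c, h, j}  B4 = {e, f, i}  B5 = {a, h, i}  B6 = {b, e, f}  B7 = {d, h, i}  B8 = {b, f, g}
Tree: B1–B2, B2–B3, B1–B4, B2–B5, B4–B6, B5–B7, B6–B8
Each bag holds 3 vertices, so the decomposition has width 2, which upper-bounds the treewidth. For the lower bound, the 3 vertices {b, f, g} are pairwise adjacent, and any tree decomposition puts a clique entirely inside one bag — forcing width ≥ 2. Therefore the treewidth is 2.

2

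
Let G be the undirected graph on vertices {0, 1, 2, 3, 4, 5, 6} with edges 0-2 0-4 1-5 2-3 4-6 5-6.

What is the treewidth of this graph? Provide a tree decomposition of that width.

Every bag has size at most 2, so the width is 2 − 1 = 1 and tw(G) ≤ 1. Since G has at least one edge (e.g. 3–2), it is not an edgeless graph, so tw(G) ≥ 1. Therefore the treewidth is 1.

Treewidth 1.
One such decomposition:
Bags: B1 = {2, 3}  B2 = {0, 2}  B3 = {0, 4}  B4 = {4, 6}  B5 = {5, 6}  B6 = {1, 5}
Tree: B1–B2, B2–B3, B3–B4, B4–B5, B5–B6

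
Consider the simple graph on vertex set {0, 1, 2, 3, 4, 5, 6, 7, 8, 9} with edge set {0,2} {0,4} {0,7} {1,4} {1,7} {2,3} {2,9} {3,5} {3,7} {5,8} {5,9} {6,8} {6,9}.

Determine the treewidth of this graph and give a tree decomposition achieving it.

Treewidth 2.
One such decomposition:
Bags: B1 = {1, 4, 7}  B2 = {0, 4, 7}  B3 = {0, 3, 7}  B4 = {0, 2, 3}  B5 = {2, 3, 5}  B6 = {2, 5, 9}  B7 = {5, 8, 9}  B8 = {6, 8, 9}
Tree: B1–B2, B2–B3, B3–B4, B4–B5, B5–B6, B6–B7, B7–B8

Each bag holds 3 vertices, so the decomposition has width 2, which upper-bounds the treewidth. The edges 1–4–0–7–1 form a cycle, so G is not a tree and its treewidth is at least 2. Therefore the treewidth is 2.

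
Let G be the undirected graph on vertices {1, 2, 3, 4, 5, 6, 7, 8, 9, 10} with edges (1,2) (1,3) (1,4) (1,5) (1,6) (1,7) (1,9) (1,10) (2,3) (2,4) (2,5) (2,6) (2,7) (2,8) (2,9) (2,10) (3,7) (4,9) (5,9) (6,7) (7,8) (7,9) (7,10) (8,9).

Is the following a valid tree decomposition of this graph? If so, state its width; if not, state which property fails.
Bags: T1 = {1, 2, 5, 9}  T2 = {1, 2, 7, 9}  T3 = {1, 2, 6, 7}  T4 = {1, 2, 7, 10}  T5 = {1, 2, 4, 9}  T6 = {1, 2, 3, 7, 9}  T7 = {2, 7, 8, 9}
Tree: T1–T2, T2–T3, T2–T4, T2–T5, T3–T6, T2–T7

No — bags containing vertex 9 are not connected in the tree.

A tree decomposition must satisfy three properties: every vertex lies in some bag; for every edge, both endpoints lie together in some bag; and for every vertex, the bags containing it form a connected subtree. Here bags containing vertex 9 are not connected in the tree, so the decomposition is invalid.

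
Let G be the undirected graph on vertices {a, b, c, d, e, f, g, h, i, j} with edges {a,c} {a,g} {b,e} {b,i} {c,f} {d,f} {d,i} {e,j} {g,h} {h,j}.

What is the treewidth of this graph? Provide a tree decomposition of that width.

Treewidth 2.
Bags: B1 = {g, h, j}  B2 = {e, g, j}  B3 = {b, e, g}  B4 = {b, g, i}  B5 = {d, g, i}  B6 = {d, f, g}  B7 = {c, f, g}  B8 = {a, c, g}
Tree: B1–B2, B2–B3, B3–B4, B4–B5, B5–B6, B6–B7, B7–B8

Every bag has size at most 3, so the width is 3 − 1 = 2 and tw(G) ≤ 2. For the lower bound, G contains the cycle g–h–j–e–b–i–d–f–c–a–g, so G is not a forest; only forests have treewidth ≤ 1, hence tw(G) ≥ 2. The upper and lower bounds meet at 2, so that is the treewidth.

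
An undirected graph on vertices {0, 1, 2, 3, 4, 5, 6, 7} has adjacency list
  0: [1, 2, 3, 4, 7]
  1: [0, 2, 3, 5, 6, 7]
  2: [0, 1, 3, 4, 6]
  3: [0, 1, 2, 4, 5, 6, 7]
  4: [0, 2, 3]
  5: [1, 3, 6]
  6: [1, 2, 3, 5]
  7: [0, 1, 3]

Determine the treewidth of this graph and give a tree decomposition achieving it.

Every bag has size at most 4, so the width is 4 − 1 = 3 and tw(G) ≤ 3. For the lower bound, the 4 vertices {0, 1, 2, 3} are pairwise adjacent, and any tree decomposition puts a clique entirely inside one bag — forcing width ≥ 3. Hence tw(G) = 3 exactly.

Treewidth 3.
One optimal decomposition is:
Bags: B1 = {0, 2, 3, 4}  B2 = {0, 1, 2, 3}  B3 = {0, 1, 3, 7}  B4 = {1, 2, 3, 6}  B5 = {1, 3, 5, 6}
Tree: B1–B2, B2–B3, B2–B4, B4–B5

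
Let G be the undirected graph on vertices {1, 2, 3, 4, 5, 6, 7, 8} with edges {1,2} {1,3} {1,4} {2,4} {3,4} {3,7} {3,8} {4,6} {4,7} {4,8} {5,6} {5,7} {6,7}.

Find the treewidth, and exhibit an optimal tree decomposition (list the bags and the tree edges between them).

Treewidth 2.
One optimal decomposition is:
Bags: B1 = {3, 4, 8}  B2 = {3, 4, 7}  B3 = {1, 3, 4}  B4 = {4, 6, 7}  B5 = {1, 2, 4}  B6 = {5, 6, 7}
Tree: B1–B2, B2–B3, B2–B4, B3–B5, B4–B6

Each bag holds 3 vertices, so the decomposition has width 2, which upper-bounds the treewidth. Conversely, {1, 2, 4} is a clique of size 3, and the vertices of any clique must share a bag in every tree decomposition; so some bag has ≥ 3 vertices and tw(G) ≥ 2. Combining the bounds, tw(G) = 2.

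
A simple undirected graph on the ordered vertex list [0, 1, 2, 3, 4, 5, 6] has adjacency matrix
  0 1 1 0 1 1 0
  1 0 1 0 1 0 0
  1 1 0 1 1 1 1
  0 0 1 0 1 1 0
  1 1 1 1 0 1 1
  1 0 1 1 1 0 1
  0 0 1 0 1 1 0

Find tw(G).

3

A width-3 tree decomposition is:
Bags: B1 = {2, 4, 5, 6}  B2 = {0, 2, 4, 5}  B3 = {2, 3, 4, 5}  B4 = {0, 1, 2, 4}
Tree: B1–B2, B1–B3, B2–B4
Every bag has size at most 4, so the width is 4 − 1 = 3 and tw(G) ≤ 3. For the lower bound, the 4 vertices {0, 1, 2, 4} are pairwise adjacent, and any tree decomposition puts a clique entirely inside one bag — forcing width ≥ 3. Combining the bounds, tw(G) = 3.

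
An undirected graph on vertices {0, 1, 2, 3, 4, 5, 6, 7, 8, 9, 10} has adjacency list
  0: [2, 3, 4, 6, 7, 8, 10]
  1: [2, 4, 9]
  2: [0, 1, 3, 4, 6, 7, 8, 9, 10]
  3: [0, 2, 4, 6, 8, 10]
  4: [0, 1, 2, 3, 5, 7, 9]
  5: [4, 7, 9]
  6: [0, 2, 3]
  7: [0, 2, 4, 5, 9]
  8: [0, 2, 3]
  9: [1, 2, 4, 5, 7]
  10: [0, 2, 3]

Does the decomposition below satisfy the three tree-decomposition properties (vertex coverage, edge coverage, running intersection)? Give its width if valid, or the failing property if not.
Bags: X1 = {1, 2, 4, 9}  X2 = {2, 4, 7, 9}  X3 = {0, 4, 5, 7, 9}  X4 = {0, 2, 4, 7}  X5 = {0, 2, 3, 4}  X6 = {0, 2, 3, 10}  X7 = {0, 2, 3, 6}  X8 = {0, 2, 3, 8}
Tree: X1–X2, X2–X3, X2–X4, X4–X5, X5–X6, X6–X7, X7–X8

A tree decomposition must satisfy three properties: every vertex lies in some bag; for every edge, both endpoints lie together in some bag; and for every vertex, the bags containing it form a connected subtree. Here bags containing vertex 0 are not connected in the tree, so the decomposition is invalid.

No — bags containing vertex 0 are not connected in the tree.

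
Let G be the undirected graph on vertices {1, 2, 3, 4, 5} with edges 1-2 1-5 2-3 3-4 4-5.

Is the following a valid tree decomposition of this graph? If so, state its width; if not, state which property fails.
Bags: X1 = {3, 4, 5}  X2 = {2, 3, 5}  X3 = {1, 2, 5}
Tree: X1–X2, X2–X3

Yes; width 2.

Every vertex of G appears in some bag (union = {1, 2, 3, 4, 5}); every edge is covered by a bag; and for each vertex v the set of bags containing v is connected in the bag tree. The decomposition is therefore valid. The largest bag has 3 vertices, so the width is 2.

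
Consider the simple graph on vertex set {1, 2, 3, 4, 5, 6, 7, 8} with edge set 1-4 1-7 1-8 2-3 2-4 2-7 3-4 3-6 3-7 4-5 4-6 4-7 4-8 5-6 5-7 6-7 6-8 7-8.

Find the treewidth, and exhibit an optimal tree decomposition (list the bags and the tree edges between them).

Every bag has size at most 4, so the width is 4 − 1 = 3 and tw(G) ≤ 3. For the lower bound, the 4 vertices {1, 4, 7, 8} are pairwise adjacent, and any tree decomposition puts a clique entirely inside one bag — forcing width ≥ 3. Therefore the treewidth is 3.

Treewidth 3.
Bags: B1 = {4, 6, 7, 8}  B2 = {3, 4, 6, 7}  B3 = {2, 3, 4, 7}  B4 = {4, 5, 6, 7}  B5 = {1, 4, 7, 8}
Tree: B1–B2, B2–B3, B2–B4, B1–B5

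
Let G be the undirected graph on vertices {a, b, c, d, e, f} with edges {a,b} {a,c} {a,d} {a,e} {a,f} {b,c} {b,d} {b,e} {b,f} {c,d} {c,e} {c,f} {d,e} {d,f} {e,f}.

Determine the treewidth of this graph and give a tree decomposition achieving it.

A single bag containing all 6 vertices is trivially a valid decomposition of width 5. On the other hand G contains the 6-clique {a, b, c, d, e, f}. A clique must lie in a single bag of any decomposition, so no decomposition can have width below 5. Hence tw(G) = 5 exactly.

Treewidth 5.
One such decomposition:
Bags: B1 = {a, b, c, d, e, f}
Tree: (single bag)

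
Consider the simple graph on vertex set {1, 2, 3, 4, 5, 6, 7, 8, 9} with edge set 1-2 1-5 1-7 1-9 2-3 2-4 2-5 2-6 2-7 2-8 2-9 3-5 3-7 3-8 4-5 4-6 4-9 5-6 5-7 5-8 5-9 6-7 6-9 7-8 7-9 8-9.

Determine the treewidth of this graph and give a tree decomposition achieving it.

The largest bag has 5 vertices, giving width 4; this decomposition certifies tw(G) ≤ 4. For the lower bound, the 5 vertices {2, 4, 5, 6, 9} are pairwise adjacent, and any tree decomposition puts a clique entirely inside one bag — forcing width ≥ 4. Combining the bounds, tw(G) = 4.

Treewidth 4.
Bags: B1 = {2, 5, 6, 7, 9}  B2 = {2, 5, 7, 8, 9}  B3 = {2, 3, 5, 7, 8}  B4 = {1, 2, 5, 7, 9}  B5 = {2, 4, 5, 6, 9}
Tree: B1–B2, B2–B3, B1–B4, B1–B5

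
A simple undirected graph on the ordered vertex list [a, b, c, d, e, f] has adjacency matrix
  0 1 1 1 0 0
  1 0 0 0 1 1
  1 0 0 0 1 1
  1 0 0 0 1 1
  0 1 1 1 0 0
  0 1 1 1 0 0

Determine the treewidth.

3

A width-3 tree decomposition is:
Bags: B1 = {a, b, e, f}  B2 = {a, c, e, f}  B3 = {a, d, e, f}
Tree: B1–B2, B2–B3
The largest bag has 4 vertices, giving width 3; this decomposition certifies tw(G) ≤ 3. For the lower bound: the 4 vertex sets {b,f}, {c,e}, {a}, {d} are disjoint, each induces a connected subgraph, and every pair is joined by at least one edge of G. Contracting each set to a single vertex therefore yields K_{4} as a minor, and since treewidth is minor-monotone, tw(G) ≥ tw(K_{4}) = 3. Therefore the treewidth is 3.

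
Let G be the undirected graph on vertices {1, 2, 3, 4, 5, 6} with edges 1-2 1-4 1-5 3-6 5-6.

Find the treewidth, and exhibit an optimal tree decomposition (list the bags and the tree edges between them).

Every bag has size at most 2, so the width is 2 − 1 = 1 and tw(G) ≤ 1. G has an edge, so its treewidth is at least 1. The upper and lower bounds meet at 1, so that is the treewidth.

Treewidth 1.
One optimal decomposition is:
Bags: B1 = {1, 5}  B2 = {1, 4}  B3 = {5, 6}  B4 = {1, 2}  B5 = {3, 6}
Tree: B1–B2, B1–B3, B2–B4, B3–B5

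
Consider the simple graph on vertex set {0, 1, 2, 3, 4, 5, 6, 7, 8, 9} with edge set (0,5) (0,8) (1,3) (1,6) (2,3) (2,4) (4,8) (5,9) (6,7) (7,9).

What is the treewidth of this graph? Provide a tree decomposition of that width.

Each bag holds 3 vertices, so the decomposition has width 2, which upper-bounds the treewidth. The edges 3–1–6–7–9–5–0–8–4–2–3 form a cycle, so G is not a tree and its treewidth is at least 2. Therefore the treewidth is 2.

Treewidth 2.
Bags: B1 = {1, 3, 6}  B2 = {3, 6, 7}  B3 = {3, 7, 9}  B4 = {3, 5, 9}  B5 = {0, 3, 5}  B6 = {0, 3, 8}  B7 = {3, 4, 8}  B8 = {2, 3, 4}
Tree: B1–B2, B2–B3, B3–B4, B4–B5, B5–B6, B6–B7, B7–B8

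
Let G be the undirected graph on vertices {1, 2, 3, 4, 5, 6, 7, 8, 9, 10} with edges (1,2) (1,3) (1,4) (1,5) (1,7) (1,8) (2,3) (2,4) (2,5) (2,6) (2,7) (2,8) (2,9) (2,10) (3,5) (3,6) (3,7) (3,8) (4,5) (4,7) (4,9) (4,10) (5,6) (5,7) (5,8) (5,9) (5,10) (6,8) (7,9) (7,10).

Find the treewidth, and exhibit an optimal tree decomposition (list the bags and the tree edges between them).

Each bag holds 5 vertices, so the decomposition has width 4, which upper-bounds the treewidth. Conversely, {1, 2, 3, 5, 8} is a clique of size 5, and the vertices of any clique must share a bag in every tree decomposition; so some bag has ≥ 5 vertices and tw(G) ≥ 4. The upper and lower bounds meet at 4, so that is the treewidth.

Treewidth 4.
Bags: B1 = {1, 2, 4, 5, 7}  B2 = {1, 2, 3, 5, 7}  B3 = {1, 2, 3, 5, 8}  B4 = {2, 4, 5, 7, 10}  B5 = {2, 4, 5, 7, 9}  B6 = {2, 3, 5, 6, 8}
Tree: B1–B2, B2–B3, B1–B4, B1–B5, B3–B6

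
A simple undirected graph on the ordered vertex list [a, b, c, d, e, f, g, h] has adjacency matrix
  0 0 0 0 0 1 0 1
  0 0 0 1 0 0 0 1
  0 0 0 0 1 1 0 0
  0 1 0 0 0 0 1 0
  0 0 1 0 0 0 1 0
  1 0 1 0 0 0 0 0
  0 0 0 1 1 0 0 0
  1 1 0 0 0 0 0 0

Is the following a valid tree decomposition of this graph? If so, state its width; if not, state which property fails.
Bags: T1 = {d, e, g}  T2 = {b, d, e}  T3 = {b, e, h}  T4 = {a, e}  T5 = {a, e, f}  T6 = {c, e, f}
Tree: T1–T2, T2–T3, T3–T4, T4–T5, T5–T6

No — edge (h,a) lies in no bag.

A tree decomposition must satisfy three properties: every vertex lies in some bag; for every edge, both endpoints lie together in some bag; and for every vertex, the bags containing it form a connected subtree. Here edge (h,a) lies in no bag, so the decomposition is invalid.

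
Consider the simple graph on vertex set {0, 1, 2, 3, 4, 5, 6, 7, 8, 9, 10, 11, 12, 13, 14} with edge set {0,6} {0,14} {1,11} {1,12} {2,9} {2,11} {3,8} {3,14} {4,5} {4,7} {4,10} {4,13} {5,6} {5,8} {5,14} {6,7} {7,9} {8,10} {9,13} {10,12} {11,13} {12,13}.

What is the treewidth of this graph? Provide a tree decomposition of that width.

Treewidth 3.
One such decomposition:
Bags: B1 = {1, 2, 9, 11}  B2 = {1, 9, 11, 13}  B3 = {1, 9, 12, 13}  B4 = {7, 9, 12, 13}  B5 = {4, 7, 12, 13}  B6 = {4, 7, 10, 12}  B7 = {4, 6, 7, 10}  B8 = {4, 5, 6, 10}  B9 = {5, 6, 8, 10}  B10 = {0, 5, 6, 8}  B11 = {0, 5, 8, 14}  B12 = {0, 3, 8, 14}
Tree: B1–B2, B2–B3, B3–B4, B4–B5, B5–B6, B6–B7, B7–B8, B8–B9, B9–B10, B10–B11, B11–B12

The largest bag has 4 vertices, giving width 3; this decomposition certifies tw(G) ≤ 3. For the lower bound: the 4 vertex sets {1,2,11}, {9}, {13}, {4,7,10,12} are disjoint, each induces a connected subgraph, and every pair is joined by at least one edge of G. Contracting each set to a single vertex therefore yields K_{4} as a minor, and since treewidth is minor-monotone, tw(G) ≥ tw(K_{4}) = 3. The upper and lower bounds meet at 3, so that is the treewidth.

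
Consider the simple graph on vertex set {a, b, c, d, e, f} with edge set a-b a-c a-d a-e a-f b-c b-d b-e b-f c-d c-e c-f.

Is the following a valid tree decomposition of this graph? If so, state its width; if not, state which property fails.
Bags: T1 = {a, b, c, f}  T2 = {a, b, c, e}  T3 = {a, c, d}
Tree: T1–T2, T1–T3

No — edge (b,d) lies in no bag.

A tree decomposition must satisfy three properties: every vertex lies in some bag; for every edge, both endpoints lie together in some bag; and for every vertex, the bags containing it form a connected subtree. Here edge (b,d) lies in no bag, so the decomposition is invalid.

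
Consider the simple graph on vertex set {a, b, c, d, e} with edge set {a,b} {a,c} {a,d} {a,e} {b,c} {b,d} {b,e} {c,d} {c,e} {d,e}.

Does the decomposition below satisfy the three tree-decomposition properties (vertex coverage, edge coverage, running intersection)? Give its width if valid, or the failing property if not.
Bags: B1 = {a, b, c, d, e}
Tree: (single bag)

Checking the three conditions: (i) the bags cover all of {a, b, c, d, e}; (ii) for each edge, some bag contains both endpoints; (iii) the bags containing any fixed vertex form a subtree. All hold, so the decomposition is valid with width 5 − 1 = 4.

Yes; width 4.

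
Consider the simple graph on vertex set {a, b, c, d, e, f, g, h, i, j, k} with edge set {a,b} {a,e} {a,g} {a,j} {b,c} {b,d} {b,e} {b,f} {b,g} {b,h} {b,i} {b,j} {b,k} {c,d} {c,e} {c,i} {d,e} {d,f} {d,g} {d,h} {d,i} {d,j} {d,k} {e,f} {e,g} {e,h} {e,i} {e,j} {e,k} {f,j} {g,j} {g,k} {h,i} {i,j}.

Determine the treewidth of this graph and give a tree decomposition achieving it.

Treewidth 4.
One such decomposition:
Bags: B1 = {b, c, d, e, i}  B2 = {b, d, e, i, j}  B3 = {b, d, e, h, i}  B4 = {b, d, e, g, j}  B5 = {b, d, e, g, k}  B6 = {b, d, e, f, j}  B7 = {a, b, e, g, j}
Tree: B1–B2, B2–B3, B2–B4, B4–B5, B2–B6, B4–B7

Every bag has size at most 5, so the width is 5 − 1 = 4 and tw(G) ≤ 4. On the other hand G contains the 5-clique {b, d, e, g, j}. A clique must lie in a single bag of any decomposition, so no decomposition can have width below 4. Combining the bounds, tw(G) = 4.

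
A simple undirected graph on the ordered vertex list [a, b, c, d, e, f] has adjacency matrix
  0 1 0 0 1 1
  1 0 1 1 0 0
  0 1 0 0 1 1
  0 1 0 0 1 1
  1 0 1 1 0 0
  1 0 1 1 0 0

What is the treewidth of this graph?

A width-3 tree decomposition is:
Bags: B1 = {a, c, d, f}  B2 = {a, b, c, d}  B3 = {a, c, d, e}
Tree: B1–B2, B2–B3
The largest bag has 4 vertices, giving width 3; this decomposition certifies tw(G) ≤ 3. For the lower bound: the 4 vertex sets {a,f}, {b,d}, {c}, {e} are disjoint, each induces a connected subgraph, and every pair is joined by at least one edge of G. Contracting each set to a single vertex therefore yields K_{4} as a minor, and since treewidth is minor-monotone, tw(G) ≥ tw(K_{4}) = 3. The upper and lower bounds meet at 3, so that is the treewidth.

3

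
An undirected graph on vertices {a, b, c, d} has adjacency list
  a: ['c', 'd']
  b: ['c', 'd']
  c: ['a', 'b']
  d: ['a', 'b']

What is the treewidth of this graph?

2

A width-2 tree decomposition is:
Bags: B1 = {a, c, d}  B2 = {b, c, d}
Tree: B1–B2
Every bag has size at most 3, so the width is 3 − 1 = 2 and tw(G) ≤ 2. Since c–a–d–b–c is a cycle in G, G is not acyclic. Forests are exactly the graphs of treewidth ≤ 1, so tw(G) ≥ 2. Combining the bounds, tw(G) = 2.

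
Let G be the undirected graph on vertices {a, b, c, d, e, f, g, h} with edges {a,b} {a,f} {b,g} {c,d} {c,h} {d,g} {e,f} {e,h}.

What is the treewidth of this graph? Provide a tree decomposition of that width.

Every bag has size at most 3, so the width is 3 − 1 = 2 and tw(G) ≤ 2. For the lower bound, G contains the cycle e–h–c–d–g–b–a–f–e, so G is not a forest; only forests have treewidth ≤ 1, hence tw(G) ≥ 2. The upper and lower bounds meet at 2, so that is the treewidth.

Treewidth 2.
Bags: B1 = {c, e, h}  B2 = {c, d, e}  B3 = {d, e, g}  B4 = {b, e, g}  B5 = {a, b, e}  B6 = {a, e, f}
Tree: B1–B2, B2–B3, B3–B4, B4–B5, B5–B6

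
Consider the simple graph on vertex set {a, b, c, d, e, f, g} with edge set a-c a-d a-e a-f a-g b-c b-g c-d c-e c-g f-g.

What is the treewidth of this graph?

A width-2 tree decomposition is:
Bags: B1 = {a, f, g}  B2 = {a, c, g}  B3 = {b, c, g}  B4 = {a, c, e}  B5 = {a, c, d}
Tree: B1–B2, B2–B3, B2–B4, B2–B5
Every bag has size at most 3, so the width is 3 − 1 = 2 and tw(G) ≤ 2. Conversely, {a, c, d} is a clique of size 3, and the vertices of any clique must share a bag in every tree decomposition; so some bag has ≥ 3 vertices and tw(G) ≥ 2. Combining the bounds, tw(G) = 2.

2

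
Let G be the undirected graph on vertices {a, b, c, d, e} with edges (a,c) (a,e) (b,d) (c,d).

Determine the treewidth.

A width-1 tree decomposition is:
Bags: B1 = {a, e}  B2 = {a, c}  B3 = {c, d}  B4 = {b, d}
Tree: B1–B2, B2–B3, B3–B4
Every bag has size at most 2, so the width is 2 − 1 = 1 and tw(G) ≤ 1. Since G has at least one edge (e.g. e–a), it is not an edgeless graph, so tw(G) ≥ 1. Therefore the treewidth is 1.

1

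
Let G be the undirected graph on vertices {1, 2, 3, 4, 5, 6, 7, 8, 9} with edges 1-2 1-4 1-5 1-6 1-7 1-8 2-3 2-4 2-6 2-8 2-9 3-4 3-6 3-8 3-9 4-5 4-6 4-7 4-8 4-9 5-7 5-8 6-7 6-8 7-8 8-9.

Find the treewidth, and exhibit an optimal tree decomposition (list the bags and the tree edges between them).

The largest bag has 5 vertices, giving width 4; this decomposition certifies tw(G) ≤ 4. On the other hand G contains the 5-clique {1, 4, 5, 7, 8}. A clique must lie in a single bag of any decomposition, so no decomposition can have width below 4. Combining the bounds, tw(G) = 4.

Treewidth 4.
One optimal decomposition is:
Bags: B1 = {2, 3, 4, 6, 8}  B2 = {2, 3, 4, 8, 9}  B3 = {1, 2, 4, 6, 8}  B4 = {1, 4, 6, 7, 8}  B5 = {1, 4, 5, 7, 8}
Tree: B1–B2, B1–B3, B3–B4, B4–B5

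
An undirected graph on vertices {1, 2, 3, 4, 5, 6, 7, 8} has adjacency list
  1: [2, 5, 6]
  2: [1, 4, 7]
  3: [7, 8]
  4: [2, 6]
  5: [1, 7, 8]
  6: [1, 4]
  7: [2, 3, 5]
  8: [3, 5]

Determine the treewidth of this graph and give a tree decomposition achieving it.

The largest bag has 3 vertices, giving width 2; this decomposition certifies tw(G) ≤ 2. The edges 6–4–2–1–6 form a cycle, so G is not a tree and its treewidth is at least 2. The upper and lower bounds meet at 2, so that is the treewidth.

Treewidth 2.
One such decomposition:
Bags: B1 = {1, 4, 6}  B2 = {1, 2, 4}  B3 = {1, 2, 5}  B4 = {2, 5, 7}  B5 = {5, 7, 8}  B6 = {3, 7, 8}
Tree: B1–B2, B2–B3, B3–B4, B4–B5, B5–B6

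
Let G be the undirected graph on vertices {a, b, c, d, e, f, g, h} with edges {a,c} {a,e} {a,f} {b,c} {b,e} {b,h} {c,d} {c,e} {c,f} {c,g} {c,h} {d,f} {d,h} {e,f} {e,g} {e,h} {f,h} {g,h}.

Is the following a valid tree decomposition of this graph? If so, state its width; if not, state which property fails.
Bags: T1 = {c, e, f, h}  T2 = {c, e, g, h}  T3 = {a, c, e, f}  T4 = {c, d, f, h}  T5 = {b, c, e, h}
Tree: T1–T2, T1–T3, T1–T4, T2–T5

Yes; width 3.

Checking the three conditions: (i) the bags cover all of {a, b, c, d, e, f, g, h}; (ii) for each edge, some bag contains both endpoints; (iii) the bags containing any fixed vertex form a subtree. All hold, so the decomposition is valid with width 4 − 1 = 3.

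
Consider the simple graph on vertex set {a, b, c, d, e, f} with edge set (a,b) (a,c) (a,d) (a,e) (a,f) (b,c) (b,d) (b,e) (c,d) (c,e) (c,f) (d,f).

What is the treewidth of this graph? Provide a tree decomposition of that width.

Treewidth 3.
One such decomposition:
Bags: B1 = {a, c, d, f}  B2 = {a, b, c, d}  B3 = {a, b, c, e}
Tree: B1–B2, B2–B3

Each bag holds 4 vertices, so the decomposition has width 3, which upper-bounds the treewidth. For the lower bound, the 4 vertices {a, c, d, f} are pairwise adjacent, and any tree decomposition puts a clique entirely inside one bag — forcing width ≥ 3. Hence tw(G) = 3 exactly.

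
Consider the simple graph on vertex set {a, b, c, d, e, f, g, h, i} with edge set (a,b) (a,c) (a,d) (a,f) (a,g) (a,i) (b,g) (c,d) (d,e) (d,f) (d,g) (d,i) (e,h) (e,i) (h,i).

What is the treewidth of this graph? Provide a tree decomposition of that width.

Every bag has size at most 3, so the width is 3 − 1 = 2 and tw(G) ≤ 2. For the lower bound, the 3 vertices {d, e, i} are pairwise adjacent, and any tree decomposition puts a clique entirely inside one bag — forcing width ≥ 2. The upper and lower bounds meet at 2, so that is the treewidth.

Treewidth 2.
Bags: B1 = {a, d, f}  B2 = {a, d, i}  B3 = {a, d, g}  B4 = {d, e, i}  B5 = {a, b, g}  B6 = {a, c, d}  B7 = {e, h, i}
Tree: B1–B2, B2–B3, B2–B4, B3–B5, B2–B6, B4–B7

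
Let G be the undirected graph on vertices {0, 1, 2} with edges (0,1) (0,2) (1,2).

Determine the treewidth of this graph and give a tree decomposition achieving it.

Treewidth 2.
Bags: B1 = {0, 1, 2}
Tree: (single bag)

A single bag containing all 3 vertices is trivially a valid decomposition of width 2. For the lower bound, the 3 vertices {0, 1, 2} are pairwise adjacent, and any tree decomposition puts a clique entirely inside one bag — forcing width ≥ 2. Therefore the treewidth is 2.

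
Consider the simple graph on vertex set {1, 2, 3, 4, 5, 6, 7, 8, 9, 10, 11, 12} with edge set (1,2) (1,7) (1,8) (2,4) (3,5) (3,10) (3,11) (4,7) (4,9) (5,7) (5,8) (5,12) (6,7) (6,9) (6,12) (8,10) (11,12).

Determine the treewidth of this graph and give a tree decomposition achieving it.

The largest bag has 4 vertices, giving width 3; this decomposition certifies tw(G) ≤ 3. For the lower bound: the 4 vertex sets {2,4,9}, {6}, {7}, {1,5,8,12} are disjoint, each induces a connected subgraph, and every pair is joined by at least one edge of G. Contracting each set to a single vertex therefore yields K_{4} as a minor, and since treewidth is minor-monotone, tw(G) ≥ tw(K_{4}) = 3. Hence tw(G) = 3 exactly.

Treewidth 3.
Bags: B1 = {2, 4, 6, 9}  B2 = {2, 4, 6, 7}  B3 = {1, 2, 6, 7}  B4 = {1, 6, 7, 12}  B5 = {1, 5, 7, 12}  B6 = {1, 5, 8, 12}  B7 = {5, 8, 11, 12}  B8 = {3, 5, 8, 11}  B9 = {3, 8, 10, 11}
Tree: B1–B2, B2–B3, B3–B4, B4–B5, B5–B6, B6–B7, B7–B8, B8–B9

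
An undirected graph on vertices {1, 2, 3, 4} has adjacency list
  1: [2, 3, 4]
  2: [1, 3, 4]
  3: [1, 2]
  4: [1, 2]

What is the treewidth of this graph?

A width-2 tree decomposition is:
Bags: B1 = {1, 2, 3}  B2 = {1, 2, 4}
Tree: B1–B2
Every bag has size at most 3, so the width is 3 − 1 = 2 and tw(G) ≤ 2. Conversely, {1, 2, 3} is a clique of size 3, and the vertices of any clique must share a bag in every tree decomposition; so some bag has ≥ 3 vertices and tw(G) ≥ 2. Therefore the treewidth is 2.

2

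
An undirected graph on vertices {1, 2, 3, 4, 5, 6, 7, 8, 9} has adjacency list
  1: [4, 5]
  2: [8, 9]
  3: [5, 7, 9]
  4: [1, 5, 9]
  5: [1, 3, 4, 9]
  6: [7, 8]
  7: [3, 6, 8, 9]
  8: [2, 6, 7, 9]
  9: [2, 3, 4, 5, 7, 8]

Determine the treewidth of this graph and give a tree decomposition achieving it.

Every bag has size at most 3, so the width is 3 − 1 = 2 and tw(G) ≤ 2. Conversely, {1, 4, 5} is a clique of size 3, and the vertices of any clique must share a bag in every tree decomposition; so some bag has ≥ 3 vertices and tw(G) ≥ 2. Hence tw(G) = 2 exactly.

Treewidth 2.
Bags: B1 = {3, 7, 9}  B2 = {3, 5, 9}  B3 = {7, 8, 9}  B4 = {4, 5, 9}  B5 = {6, 7, 8}  B6 = {1, 4, 5}  B7 = {2, 8, 9}
Tree: B1–B2, B1–B3, B2–B4, B3–B5, B4–B6, B3–B7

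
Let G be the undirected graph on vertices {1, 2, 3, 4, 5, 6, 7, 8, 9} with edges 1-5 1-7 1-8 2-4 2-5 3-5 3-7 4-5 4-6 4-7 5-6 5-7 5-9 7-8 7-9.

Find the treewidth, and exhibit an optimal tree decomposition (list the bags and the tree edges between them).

Every bag has size at most 3, so the width is 3 − 1 = 2 and tw(G) ≤ 2. Conversely, {1, 7, 8} is a clique of size 3, and the vertices of any clique must share a bag in every tree decomposition; so some bag has ≥ 3 vertices and tw(G) ≥ 2. Therefore the treewidth is 2.

Treewidth 2.
Bags: B1 = {3, 5, 7}  B2 = {1, 5, 7}  B3 = {4, 5, 7}  B4 = {5, 7, 9}  B5 = {1, 7, 8}  B6 = {2, 4, 5}  B7 = {4, 5, 6}
Tree: B1–B2, B1–B3, B2–B4, B2–B5, B3–B6, B3–B7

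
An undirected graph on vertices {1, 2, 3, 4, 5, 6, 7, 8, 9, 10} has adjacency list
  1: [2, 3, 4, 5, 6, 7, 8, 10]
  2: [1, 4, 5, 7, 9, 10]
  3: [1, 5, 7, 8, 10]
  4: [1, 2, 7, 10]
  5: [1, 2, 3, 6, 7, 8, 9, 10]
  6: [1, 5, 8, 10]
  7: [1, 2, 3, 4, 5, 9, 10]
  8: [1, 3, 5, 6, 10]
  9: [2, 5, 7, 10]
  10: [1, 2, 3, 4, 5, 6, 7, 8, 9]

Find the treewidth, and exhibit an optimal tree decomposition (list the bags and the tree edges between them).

Treewidth 4.
One such decomposition:
Bags: B1 = {1, 2, 5, 7, 10}  B2 = {1, 2, 4, 7, 10}  B3 = {1, 3, 5, 7, 10}  B4 = {2, 5, 7, 9, 10}  B5 = {1, 3, 5, 8, 10}  B6 = {1, 5, 6, 8, 10}
Tree: B1–B2, B1–B3, B1–B4, B3–B5, B5–B6

Each bag holds 5 vertices, so the decomposition has width 4, which upper-bounds the treewidth. On the other hand G contains the 5-clique {1, 2, 4, 7, 10}. A clique must lie in a single bag of any decomposition, so no decomposition can have width below 4. Therefore the treewidth is 4.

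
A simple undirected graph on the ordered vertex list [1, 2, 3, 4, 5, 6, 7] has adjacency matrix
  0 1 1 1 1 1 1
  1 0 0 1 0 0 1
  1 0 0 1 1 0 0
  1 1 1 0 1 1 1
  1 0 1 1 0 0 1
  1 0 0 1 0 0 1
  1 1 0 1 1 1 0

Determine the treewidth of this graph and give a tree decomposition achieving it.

Every bag has size at most 4, so the width is 4 − 1 = 3 and tw(G) ≤ 3. Conversely, {1, 3, 4, 5} is a clique of size 4, and the vertices of any clique must share a bag in every tree decomposition; so some bag has ≥ 4 vertices and tw(G) ≥ 3. The upper and lower bounds meet at 3, so that is the treewidth.

Treewidth 3.
Bags: B1 = {1, 4, 6, 7}  B2 = {1, 2, 4, 7}  B3 = {1, 4, 5, 7}  B4 = {1, 3, 4, 5}
Tree: B1–B2, B2–B3, B3–B4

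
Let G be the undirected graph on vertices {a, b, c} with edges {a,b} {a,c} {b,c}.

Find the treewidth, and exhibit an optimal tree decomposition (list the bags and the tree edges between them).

Treewidth 2.
One such decomposition:
Bags: B1 = {a, b, c}
Tree: (single bag)

A single bag containing all 3 vertices is trivially a valid decomposition of width 2. Conversely, {a, b, c} is a clique of size 3, and the vertices of any clique must share a bag in every tree decomposition; so some bag has ≥ 3 vertices and tw(G) ≥ 2. Combining the bounds, tw(G) = 2.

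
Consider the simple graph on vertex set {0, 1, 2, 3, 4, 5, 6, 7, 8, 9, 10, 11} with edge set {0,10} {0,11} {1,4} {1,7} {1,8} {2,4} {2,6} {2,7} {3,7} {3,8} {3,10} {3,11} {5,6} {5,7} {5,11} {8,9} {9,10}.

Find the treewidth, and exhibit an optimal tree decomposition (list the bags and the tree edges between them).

Treewidth 3.
Bags: B1 = {0, 9, 10, 11}  B2 = {3, 9, 10, 11}  B3 = {3, 8, 9, 11}  B4 = {3, 5, 8, 11}  B5 = {3, 5, 7, 8}  B6 = {1, 5, 7, 8}  B7 = {1, 5, 6, 7}  B8 = {1, 2, 6, 7}  B9 = {1, 2, 4, 6}
Tree: B1–B2, B2–B3, B3–B4, B4–B5, B5–B6, B6–B7, B7–B8, B8–B9

The largest bag has 4 vertices, giving width 3; this decomposition certifies tw(G) ≤ 3. For the lower bound: the 4 vertex sets {0,9,10}, {11}, {3}, {1,5,7,8} are disjoint, each induces a connected subgraph, and every pair is joined by at least one edge of G. Contracting each set to a single vertex therefore yields K_{4} as a minor, and since treewidth is minor-monotone, tw(G) ≥ tw(K_{4}) = 3. Therefore the treewidth is 3.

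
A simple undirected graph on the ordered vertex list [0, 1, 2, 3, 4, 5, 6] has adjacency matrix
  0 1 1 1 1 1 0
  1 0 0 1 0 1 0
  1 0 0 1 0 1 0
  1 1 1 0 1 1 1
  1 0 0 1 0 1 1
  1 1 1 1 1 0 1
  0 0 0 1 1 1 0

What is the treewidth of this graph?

3

A width-3 tree decomposition is:
Bags: B1 = {0, 2, 3, 5}  B2 = {0, 3, 4, 5}  B3 = {0, 1, 3, 5}  B4 = {3, 4, 5, 6}
Tree: B1–B2, B2–B3, B2–B4
Each bag holds 4 vertices, so the decomposition has width 3, which upper-bounds the treewidth. For the lower bound, the 4 vertices {0, 1, 3, 5} are pairwise adjacent, and any tree decomposition puts a clique entirely inside one bag — forcing width ≥ 3. The upper and lower bounds meet at 3, so that is the treewidth.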